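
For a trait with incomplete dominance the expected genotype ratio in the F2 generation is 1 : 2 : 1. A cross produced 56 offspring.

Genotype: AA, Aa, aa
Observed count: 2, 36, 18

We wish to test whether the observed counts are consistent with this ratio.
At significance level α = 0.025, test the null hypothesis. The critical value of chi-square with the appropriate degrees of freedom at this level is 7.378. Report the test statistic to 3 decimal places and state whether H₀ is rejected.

13.714; reject

Ratio total = 4. Expected counts: 56×1/4 = 14, 56×2/4 = 28, 56×1/4 = 14.
AA: (2 − 14)²/14 = 144/14 = 10.2857
Aa: (36 − 28)²/28 = 64/28 = 2.2857
aa: (18 − 14)²/14 = 16/14 = 1.1429
Sum = 13.714
df = 2. Since 13.714 > 7.378, we reject H₀.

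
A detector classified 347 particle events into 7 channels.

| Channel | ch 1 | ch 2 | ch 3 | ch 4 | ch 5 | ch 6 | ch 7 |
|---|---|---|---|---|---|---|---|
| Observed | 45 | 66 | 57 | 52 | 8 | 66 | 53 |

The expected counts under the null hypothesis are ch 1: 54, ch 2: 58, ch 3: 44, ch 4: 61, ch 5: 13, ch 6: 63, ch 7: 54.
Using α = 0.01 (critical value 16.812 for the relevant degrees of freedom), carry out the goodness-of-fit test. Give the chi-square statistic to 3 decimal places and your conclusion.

ch 1: (45 − 54)²/54 = 81/54 = 1.5000
ch 2: (66 − 58)²/58 = 64/58 = 1.1034
ch 3: (57 − 44)²/44 = 169/44 = 3.8409
ch 4: (52 − 61)²/61 = 81/61 = 1.3279
ch 5: (8 − 13)²/13 = 25/13 = 1.9231
ch 6: (66 − 63)²/63 = 9/63 = 0.1429
ch 7: (53 − 54)²/54 = 1/54 = 0.0185
Sum = 9.857
df = 6. Since 9.857 < 16.812, we do not reject H₀.

9.857; do not reject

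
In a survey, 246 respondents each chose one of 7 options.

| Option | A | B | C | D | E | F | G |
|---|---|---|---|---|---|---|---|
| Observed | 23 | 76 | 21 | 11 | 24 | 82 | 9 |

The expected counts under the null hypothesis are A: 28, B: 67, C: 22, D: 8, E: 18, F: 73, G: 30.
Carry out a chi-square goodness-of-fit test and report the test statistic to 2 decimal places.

21.08

A: (23 − 28)²/28 = 25/28 = 0.893
B: (76 − 67)²/67 = 81/67 = 1.209
C: (21 − 22)²/22 = 1/22 = 0.045
D: (11 − 8)²/8 = 9/8 = 1.125
E: (24 − 18)²/18 = 36/18 = 2.000
F: (82 − 73)²/73 = 81/73 = 1.110
G: (9 − 30)²/30 = 441/30 = 14.700
Sum = 21.08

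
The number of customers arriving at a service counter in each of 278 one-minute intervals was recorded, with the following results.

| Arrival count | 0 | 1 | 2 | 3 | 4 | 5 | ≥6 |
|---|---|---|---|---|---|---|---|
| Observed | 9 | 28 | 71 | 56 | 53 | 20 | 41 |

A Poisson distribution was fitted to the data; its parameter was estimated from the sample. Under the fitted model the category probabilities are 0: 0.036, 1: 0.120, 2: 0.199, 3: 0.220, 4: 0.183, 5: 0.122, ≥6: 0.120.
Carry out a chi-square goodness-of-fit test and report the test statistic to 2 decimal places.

Expected counts E_i = n·p_i: 278×0.036 = 10.008, 278×0.120 = 33.36, 278×0.199 = 55.322, 278×0.220 = 61.16, 278×0.183 = 50.874, 278×0.122 = 33.916, 278×0.120 = 33.36.
χ² = (9−10.008)²/10.008 + (28−33.36)²/33.36 + (71−55.322)²/55.322 + (56−61.16)²/61.16 + (53−50.874)²/50.874 + (20−33.916)²/33.916 + (41−33.36)²/33.36
   = 0.102 + 0.861 + 4.443 + 0.435 + 0.089 + 5.710 + 1.750
Sum = 13.39

13.39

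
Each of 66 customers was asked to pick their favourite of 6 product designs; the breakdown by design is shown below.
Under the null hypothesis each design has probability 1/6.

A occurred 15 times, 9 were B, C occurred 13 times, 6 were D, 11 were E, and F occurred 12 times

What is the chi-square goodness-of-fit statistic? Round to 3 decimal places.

Under H₀ each category has probability 1/6, so each expected count is 66/6 = 11.
cat         O        E   (O−E)²/E
A          15       11     1.4545
B           9       11     0.3636
C          13       11     0.3636
D           6       11     2.2727
E          11       11     0.0000
F          12       11     0.0909
Sum = 4.545

4.545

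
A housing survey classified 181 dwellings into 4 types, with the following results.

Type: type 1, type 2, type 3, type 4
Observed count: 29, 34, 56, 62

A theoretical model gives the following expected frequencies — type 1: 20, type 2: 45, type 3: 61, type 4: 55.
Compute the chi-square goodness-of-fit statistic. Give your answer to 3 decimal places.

8.040

type 1: (29 − 20)²/20 = 81/20 = 4.0500
type 2: (34 − 45)²/45 = 121/45 = 2.6889
type 3: (56 − 61)²/61 = 25/61 = 0.4098
type 4: (62 − 55)²/55 = 49/55 = 0.8909
Sum = 8.040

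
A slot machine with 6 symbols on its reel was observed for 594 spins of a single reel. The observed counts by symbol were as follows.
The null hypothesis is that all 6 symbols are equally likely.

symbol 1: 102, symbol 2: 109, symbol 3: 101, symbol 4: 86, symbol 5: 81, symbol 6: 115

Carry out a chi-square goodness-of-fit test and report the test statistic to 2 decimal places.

8.71

Expected count for each of the 6 categories: 594/6 = 99.
symbol 1: (102 − 99)²/99 = 9/99 = 0.091
symbol 2: (109 − 99)²/99 = 100/99 = 1.010
symbol 3: (101 − 99)²/99 = 4/99 = 0.040
symbol 4: (86 − 99)²/99 = 169/99 = 1.707
symbol 5: (81 − 99)²/99 = 324/99 = 3.273
symbol 6: (115 − 99)²/99 = 256/99 = 2.586
Sum = 8.71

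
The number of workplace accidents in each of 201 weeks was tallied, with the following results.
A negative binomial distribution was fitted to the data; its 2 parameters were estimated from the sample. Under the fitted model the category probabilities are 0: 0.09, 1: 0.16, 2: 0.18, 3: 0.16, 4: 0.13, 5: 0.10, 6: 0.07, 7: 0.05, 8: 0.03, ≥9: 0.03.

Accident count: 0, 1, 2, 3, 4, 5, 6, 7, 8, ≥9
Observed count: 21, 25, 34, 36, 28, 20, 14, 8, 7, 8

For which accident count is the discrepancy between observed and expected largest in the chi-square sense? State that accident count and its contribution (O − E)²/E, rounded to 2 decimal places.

1, 1.59

Expected counts E_i = n·p_i: 201×0.09 = 18.09, 201×0.16 = 32.16, 201×0.18 = 36.18, 201×0.16 = 32.16, 201×0.13 = 26.13, 201×0.10 = 20.1, 201×0.07 = 14.07, 201×0.05 = 10.05, 201×0.03 = 6.03, 201×0.03 = 6.03.
cat         O        E   (O−E)²/E
0          21    18.09      0.468
1          25    32.16      1.594
2          34    36.18      0.131
3          36    32.16      0.459
4          28    26.13      0.134
5          20     20.1      0.000
6          14    14.07      0.000
7           8    10.05      0.418
8           7     6.03      0.156
≥9          8     6.03      0.644
The largest term is for 1: 1.59.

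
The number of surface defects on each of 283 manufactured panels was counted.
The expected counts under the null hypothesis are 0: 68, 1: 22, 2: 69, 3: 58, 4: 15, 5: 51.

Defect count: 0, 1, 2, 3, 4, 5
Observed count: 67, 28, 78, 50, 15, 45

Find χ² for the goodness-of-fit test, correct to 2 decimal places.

4.63

cat         O        E   (O−E)²/E
0          67       68      0.015
1          28       22      1.636
2          78       69      1.174
3          50       58      1.103
4          15       15      0.000
5          45       51      0.706
Sum = 4.63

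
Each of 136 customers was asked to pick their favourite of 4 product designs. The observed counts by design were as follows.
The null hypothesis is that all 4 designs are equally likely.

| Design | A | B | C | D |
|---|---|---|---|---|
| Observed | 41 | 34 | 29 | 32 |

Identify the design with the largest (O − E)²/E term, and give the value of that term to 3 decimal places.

Expected count for each of the 4 categories: 136/4 = 34.
χ² = (41−34)²/34 + (34−34)²/34 + (29−34)²/34 + (32−34)²/34
   = 1.4412 + 0.0000 + 0.7353 + 0.1176
The largest term is for A: 1.441.

A, 1.441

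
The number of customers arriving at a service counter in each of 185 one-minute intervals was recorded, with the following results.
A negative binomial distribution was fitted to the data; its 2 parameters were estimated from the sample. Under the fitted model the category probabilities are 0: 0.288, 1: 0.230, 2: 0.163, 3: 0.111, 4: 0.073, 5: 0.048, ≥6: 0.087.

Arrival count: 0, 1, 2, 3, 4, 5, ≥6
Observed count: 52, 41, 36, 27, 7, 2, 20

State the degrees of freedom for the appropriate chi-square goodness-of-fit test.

4

There are k = 7 categories and 2 parameters estimated from the data, so df = 7 − 1 − 2 = 4.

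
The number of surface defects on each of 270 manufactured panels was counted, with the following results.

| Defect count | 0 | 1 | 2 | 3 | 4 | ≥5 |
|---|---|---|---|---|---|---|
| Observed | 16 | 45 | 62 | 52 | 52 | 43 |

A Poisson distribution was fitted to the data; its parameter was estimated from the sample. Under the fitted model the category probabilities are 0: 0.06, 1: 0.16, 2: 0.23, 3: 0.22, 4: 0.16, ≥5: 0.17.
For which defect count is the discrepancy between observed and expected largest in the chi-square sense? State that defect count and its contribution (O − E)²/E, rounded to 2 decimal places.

4, 1.79

Expected counts E_i = n·p_i: 270×0.06 = 16.2, 270×0.16 = 43.2, 270×0.23 = 62.1, 270×0.22 = 59.4, 270×0.16 = 43.2, 270×0.17 = 45.9.
cat         O        E   (O−E)²/E
0          16     16.2      0.002
1          45     43.2      0.075
2          62     62.1      0.000
3          52     59.4      0.922
4          52     43.2      1.793
≥5         43     45.9      0.183
The largest term is for 4: 1.79.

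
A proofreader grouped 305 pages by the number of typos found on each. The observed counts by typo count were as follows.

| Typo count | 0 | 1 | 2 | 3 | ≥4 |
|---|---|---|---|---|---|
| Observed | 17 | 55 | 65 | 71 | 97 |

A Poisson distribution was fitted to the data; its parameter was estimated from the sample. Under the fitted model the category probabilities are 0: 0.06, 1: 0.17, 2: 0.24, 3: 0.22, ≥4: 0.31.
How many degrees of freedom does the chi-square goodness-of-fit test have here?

There are k = 5 categories and 1 parameter estimated from the data, so df = 5 − 1 − 1 = 3.

3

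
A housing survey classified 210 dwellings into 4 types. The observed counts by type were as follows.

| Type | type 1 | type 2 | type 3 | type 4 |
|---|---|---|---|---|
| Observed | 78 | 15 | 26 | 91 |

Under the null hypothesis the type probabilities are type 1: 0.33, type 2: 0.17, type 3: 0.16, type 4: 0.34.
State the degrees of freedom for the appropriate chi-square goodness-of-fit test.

There are k = 4 categories and no parameters were estimated from the data, so df = 4 − 1 = 3.

3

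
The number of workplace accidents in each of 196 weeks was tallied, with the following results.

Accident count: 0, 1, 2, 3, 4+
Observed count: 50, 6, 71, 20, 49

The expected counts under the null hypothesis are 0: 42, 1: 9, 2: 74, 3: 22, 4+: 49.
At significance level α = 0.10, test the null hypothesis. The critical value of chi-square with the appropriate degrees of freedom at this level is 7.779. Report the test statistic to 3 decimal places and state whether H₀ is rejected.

2.827; do not reject

0: (50 − 42)²/42 = 64/42 = 1.5238
1: (6 − 9)²/9 = 9/9 = 1.0000
2: (71 − 74)²/74 = 9/74 = 0.1216
3: (20 − 22)²/22 = 4/22 = 0.1818
4+: (49 − 49)²/49 = 0/49 = 0.0000
Sum = 2.827
df = 4. Since 2.827 < 7.779, we do not reject H₀.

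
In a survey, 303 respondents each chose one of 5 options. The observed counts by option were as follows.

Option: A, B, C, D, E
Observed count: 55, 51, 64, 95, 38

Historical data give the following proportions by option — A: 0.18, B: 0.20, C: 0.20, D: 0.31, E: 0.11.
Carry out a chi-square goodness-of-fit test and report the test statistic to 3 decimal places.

2.382

Expected counts E_i = n·p_i: 303×0.18 = 54.54, 303×0.20 = 60.6, 303×0.20 = 60.6, 303×0.31 = 93.93, 303×0.11 = 33.33.
A: (55 − 54.54)²/54.54 = 0.2116/54.54 = 0.0039
B: (51 − 60.6)²/60.6 = 92.16/60.6 = 1.5208
C: (64 − 60.6)²/60.6 = 11.56/60.6 = 0.1908
D: (95 − 93.93)²/93.93 = 1.1449/93.93 = 0.0122
E: (38 − 33.33)²/33.33 = 21.8089/33.33 = 0.6543
Sum = 2.382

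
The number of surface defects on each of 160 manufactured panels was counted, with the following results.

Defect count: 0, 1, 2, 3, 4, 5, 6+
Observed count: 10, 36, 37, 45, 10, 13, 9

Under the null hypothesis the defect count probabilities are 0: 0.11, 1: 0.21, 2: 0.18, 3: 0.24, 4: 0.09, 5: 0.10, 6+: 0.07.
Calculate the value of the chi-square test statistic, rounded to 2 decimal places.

Expected counts E_i = n·p_i: 160×0.11 = 17.6, 160×0.21 = 33.6, 160×0.18 = 28.8, 160×0.24 = 38.4, 160×0.09 = 14.4, 160×0.10 = 16, 160×0.07 = 11.2.
cat         O        E   (O−E)²/E
0          10     17.6      3.282
1          36     33.6      0.171
2          37     28.8      2.335
3          45     38.4      1.134
4          10     14.4      1.344
5          13       16      0.563
6+          9     11.2      0.432
Sum = 9.26

9.26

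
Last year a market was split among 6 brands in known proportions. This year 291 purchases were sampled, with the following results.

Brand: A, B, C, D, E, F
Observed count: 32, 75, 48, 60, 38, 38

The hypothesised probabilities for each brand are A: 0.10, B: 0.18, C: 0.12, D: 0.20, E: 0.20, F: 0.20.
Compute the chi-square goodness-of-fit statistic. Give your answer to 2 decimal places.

Expected counts E_i = n·p_i: 291×0.10 = 29.1, 291×0.18 = 52.38, 291×0.12 = 34.92, 291×0.20 = 58.2, 291×0.20 = 58.2, 291×0.20 = 58.2.
A: (32 − 29.1)²/29.1 = 8.41/29.1 = 0.289
B: (75 − 52.38)²/52.38 = 511.6644/52.38 = 9.768
C: (48 − 34.92)²/34.92 = 171.0864/34.92 = 4.899
D: (60 − 58.2)²/58.2 = 3.24/58.2 = 0.056
E: (38 − 58.2)²/58.2 = 408.04/58.2 = 7.011
F: (38 − 58.2)²/58.2 = 408.04/58.2 = 7.011
Sum = 29.03

29.03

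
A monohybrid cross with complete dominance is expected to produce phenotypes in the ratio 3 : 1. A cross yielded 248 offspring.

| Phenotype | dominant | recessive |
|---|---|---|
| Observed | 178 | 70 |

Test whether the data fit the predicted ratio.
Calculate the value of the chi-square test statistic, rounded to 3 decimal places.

1.376

Ratio total = 4. Expected counts: 248×3/4 = 186, 248×1/4 = 62.
cat            O        E   (O−E)²/E
dominant     178      186     0.3441
recessive     70       62     1.0323
Sum = 1.376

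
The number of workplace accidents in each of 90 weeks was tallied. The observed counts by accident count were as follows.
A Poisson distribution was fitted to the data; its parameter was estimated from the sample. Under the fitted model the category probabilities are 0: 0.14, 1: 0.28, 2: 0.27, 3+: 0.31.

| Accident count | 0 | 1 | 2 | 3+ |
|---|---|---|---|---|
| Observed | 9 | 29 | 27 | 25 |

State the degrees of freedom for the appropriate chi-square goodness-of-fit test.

There are k = 4 categories and 1 parameter estimated from the data, so df = 4 − 1 − 1 = 2.

2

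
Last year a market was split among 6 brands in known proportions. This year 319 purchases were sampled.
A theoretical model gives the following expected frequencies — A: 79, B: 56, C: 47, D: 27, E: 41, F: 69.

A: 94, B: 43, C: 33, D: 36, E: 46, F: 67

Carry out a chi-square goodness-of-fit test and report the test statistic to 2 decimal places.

13.70

A: (94 − 79)²/79 = 225/79 = 2.848
B: (43 − 56)²/56 = 169/56 = 3.018
C: (33 − 47)²/47 = 196/47 = 4.170
D: (36 − 27)²/27 = 81/27 = 3.000
E: (46 − 41)²/41 = 25/41 = 0.610
F: (67 − 69)²/69 = 4/69 = 0.058
Sum = 13.70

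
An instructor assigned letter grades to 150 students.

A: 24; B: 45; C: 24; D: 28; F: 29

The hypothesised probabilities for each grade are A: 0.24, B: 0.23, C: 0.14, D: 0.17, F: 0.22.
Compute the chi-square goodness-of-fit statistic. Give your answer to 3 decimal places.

8.354

Expected counts E_i = n·p_i: 150×0.24 = 36, 150×0.23 = 34.5, 150×0.14 = 21, 150×0.17 = 25.5, 150×0.22 = 33.
A: (24 − 36)²/36 = 144/36 = 4.0000
B: (45 − 34.5)²/34.5 = 110.25/34.5 = 3.1957
C: (24 − 21)²/21 = 9/21 = 0.4286
D: (28 − 25.5)²/25.5 = 6.25/25.5 = 0.2451
F: (29 − 33)²/33 = 16/33 = 0.4848
Sum = 8.354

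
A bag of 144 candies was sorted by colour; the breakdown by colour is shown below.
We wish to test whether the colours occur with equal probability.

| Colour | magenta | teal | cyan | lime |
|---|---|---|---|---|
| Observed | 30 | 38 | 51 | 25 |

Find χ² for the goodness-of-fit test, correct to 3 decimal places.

10.722

Under H₀ each category has probability 1/4, so each expected count is 144/4 = 36.
magenta: (30 − 36)²/36 = 36/36 = 1.0000
teal: (38 − 36)²/36 = 4/36 = 0.1111
cyan: (51 − 36)²/36 = 225/36 = 6.2500
lime: (25 − 36)²/36 = 121/36 = 3.3611
Sum = 10.722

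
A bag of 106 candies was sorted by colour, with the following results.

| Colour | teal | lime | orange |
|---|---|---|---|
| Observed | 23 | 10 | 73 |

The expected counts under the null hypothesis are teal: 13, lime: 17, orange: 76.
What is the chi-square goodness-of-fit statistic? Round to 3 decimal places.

teal: (23 − 13)²/13 = 100/13 = 7.6923
lime: (10 − 17)²/17 = 49/17 = 2.8824
orange: (73 − 76)²/76 = 9/76 = 0.1184
Sum = 10.693

10.693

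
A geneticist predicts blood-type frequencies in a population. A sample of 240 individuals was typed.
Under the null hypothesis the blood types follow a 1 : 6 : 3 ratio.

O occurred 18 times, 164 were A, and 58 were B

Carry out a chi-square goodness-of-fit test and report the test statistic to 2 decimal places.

Ratio total = 10. Expected counts: 240×1/10 = 24, 240×6/10 = 144, 240×3/10 = 72.
cat         O        E   (O−E)²/E
O          18       24      1.500
A         164      144      2.778
B          58       72      2.722
Sum = 7.00

7.00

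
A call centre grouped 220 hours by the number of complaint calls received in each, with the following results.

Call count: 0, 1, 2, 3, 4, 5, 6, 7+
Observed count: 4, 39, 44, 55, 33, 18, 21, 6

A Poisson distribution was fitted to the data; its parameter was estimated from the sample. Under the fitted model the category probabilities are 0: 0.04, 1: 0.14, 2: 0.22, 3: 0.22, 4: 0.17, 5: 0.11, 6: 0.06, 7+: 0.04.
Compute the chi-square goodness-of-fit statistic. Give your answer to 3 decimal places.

Expected counts E_i = n·p_i: 220×0.04 = 8.8, 220×0.14 = 30.8, 220×0.22 = 48.4, 220×0.22 = 48.4, 220×0.17 = 37.4, 220×0.11 = 24.2, 220×0.06 = 13.2, 220×0.04 = 8.8.
χ² = (4−8.8)²/8.8 + (39−30.8)²/30.8 + (44−48.4)²/48.4 + (55−48.4)²/48.4 + (33−37.4)²/37.4 + (18−24.2)²/24.2 + (21−13.2)²/13.2 + (6−8.8)²/8.8
   = 2.6182 + 2.1831 + 0.4000 + 0.9000 + 0.5176 + 1.5884 + 4.6091 + 0.8909
Sum = 13.707

13.707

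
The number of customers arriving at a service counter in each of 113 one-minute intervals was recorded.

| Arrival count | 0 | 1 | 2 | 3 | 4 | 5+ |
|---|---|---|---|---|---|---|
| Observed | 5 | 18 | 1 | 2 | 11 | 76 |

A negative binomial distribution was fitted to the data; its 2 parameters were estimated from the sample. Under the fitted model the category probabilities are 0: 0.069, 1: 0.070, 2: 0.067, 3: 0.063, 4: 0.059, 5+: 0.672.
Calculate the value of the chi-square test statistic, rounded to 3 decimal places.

Expected counts E_i = n·p_i: 113×0.069 = 7.797, 113×0.070 = 7.91, 113×0.067 = 7.571, 113×0.063 = 7.119, 113×0.059 = 6.667, 113×0.672 = 75.936.
χ² = (5−7.797)²/7.797 + (18−7.91)²/7.91 + (1−7.571)²/7.571 + (2−7.119)²/7.119 + (11−6.667)²/6.667 + (76−75.936)²/75.936
   = 1.0034 + 12.8708 + 5.7031 + 3.6809 + 2.8161 + 0.0001
Sum = 26.074

26.074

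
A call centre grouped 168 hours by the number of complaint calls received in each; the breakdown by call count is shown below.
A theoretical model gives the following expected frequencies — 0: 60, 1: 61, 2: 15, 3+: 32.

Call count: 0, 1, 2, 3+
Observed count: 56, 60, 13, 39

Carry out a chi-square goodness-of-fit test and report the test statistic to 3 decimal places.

2.081

0: (56 − 60)²/60 = 16/60 = 0.2667
1: (60 − 61)²/61 = 1/61 = 0.0164
2: (13 − 15)²/15 = 4/15 = 0.2667
3+: (39 − 32)²/32 = 49/32 = 1.5313
Sum = 2.081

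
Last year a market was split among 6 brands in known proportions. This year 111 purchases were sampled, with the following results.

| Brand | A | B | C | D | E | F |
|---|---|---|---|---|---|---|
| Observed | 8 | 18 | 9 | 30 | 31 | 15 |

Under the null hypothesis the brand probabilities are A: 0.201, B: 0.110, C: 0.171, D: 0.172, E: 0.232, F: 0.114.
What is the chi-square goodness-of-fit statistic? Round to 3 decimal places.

24.910

Expected counts E_i = n·p_i: 111×0.201 = 22.311, 111×0.110 = 12.21, 111×0.171 = 18.981, 111×0.172 = 19.092, 111×0.232 = 25.752, 111×0.114 = 12.654.
A: (8 − 22.311)²/22.311 = 204.804721/22.311 = 9.1795
B: (18 − 12.21)²/12.21 = 33.5241/12.21 = 2.7456
C: (9 − 18.981)²/18.981 = 99.620361/18.981 = 5.2484
D: (30 − 19.092)²/19.092 = 118.984464/19.092 = 6.2322
E: (31 − 25.752)²/25.752 = 27.541504/25.752 = 1.0695
F: (15 − 12.654)²/12.654 = 5.503716/12.654 = 0.4349
Sum = 24.910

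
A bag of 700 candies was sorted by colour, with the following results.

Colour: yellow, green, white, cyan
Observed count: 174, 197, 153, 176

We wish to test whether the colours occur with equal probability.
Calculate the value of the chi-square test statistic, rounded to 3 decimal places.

Under H₀ each category has probability 1/4, so each expected count is 700/4 = 175.
yellow: (174 − 175)²/175 = 1/175 = 0.0057
green: (197 − 175)²/175 = 484/175 = 2.7657
white: (153 − 175)²/175 = 484/175 = 2.7657
cyan: (176 − 175)²/175 = 1/175 = 0.0057
Sum = 5.543

5.543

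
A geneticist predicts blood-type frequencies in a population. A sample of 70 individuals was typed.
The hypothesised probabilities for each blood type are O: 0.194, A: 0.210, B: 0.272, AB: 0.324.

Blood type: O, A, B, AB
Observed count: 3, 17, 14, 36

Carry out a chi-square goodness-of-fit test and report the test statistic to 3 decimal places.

Expected counts E_i = n·p_i: 70×0.194 = 13.58, 70×0.210 = 14.7, 70×0.272 = 19.04, 70×0.324 = 22.68.
O: (3 − 13.58)²/13.58 = 111.9364/13.58 = 8.2427
A: (17 − 14.7)²/14.7 = 5.29/14.7 = 0.3599
B: (14 − 19.04)²/19.04 = 25.4016/19.04 = 1.3341
AB: (36 − 22.68)²/22.68 = 177.4224/22.68 = 7.8229
Sum = 17.760

17.760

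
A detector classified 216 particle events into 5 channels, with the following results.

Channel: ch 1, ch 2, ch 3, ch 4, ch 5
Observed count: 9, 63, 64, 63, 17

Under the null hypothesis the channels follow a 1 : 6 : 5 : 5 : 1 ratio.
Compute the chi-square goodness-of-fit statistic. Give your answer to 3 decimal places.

4.375

Ratio total = 18. Expected counts: 216×1/18 = 12, 216×6/18 = 72, 216×5/18 = 60, 216×5/18 = 60, 216×1/18 = 12.
cat         O        E   (O−E)²/E
ch 1        9       12     0.7500
ch 2       63       72     1.1250
ch 3       64       60     0.2667
ch 4       63       60     0.1500
ch 5       17       12     2.0833
Sum = 4.375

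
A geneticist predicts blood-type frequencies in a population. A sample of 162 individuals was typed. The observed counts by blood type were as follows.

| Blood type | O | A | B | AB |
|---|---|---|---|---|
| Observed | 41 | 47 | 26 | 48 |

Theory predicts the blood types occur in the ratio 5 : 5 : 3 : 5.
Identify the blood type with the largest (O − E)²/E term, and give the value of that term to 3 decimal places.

Ratio total = 18. Expected counts: 162×5/18 = 45, 162×5/18 = 45, 162×3/18 = 27, 162×5/18 = 45.
cat         O        E   (O−E)²/E
O          41       45     0.3556
A          47       45     0.0889
B          26       27     0.0370
AB         48       45     0.2000
The largest term is for O: 0.356.

O, 0.356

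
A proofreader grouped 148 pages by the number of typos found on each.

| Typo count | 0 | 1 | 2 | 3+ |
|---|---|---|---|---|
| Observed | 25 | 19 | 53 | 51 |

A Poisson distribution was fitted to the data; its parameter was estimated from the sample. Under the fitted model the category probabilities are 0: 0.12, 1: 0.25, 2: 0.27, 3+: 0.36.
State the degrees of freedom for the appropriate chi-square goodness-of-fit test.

There are k = 4 categories and 1 parameter estimated from the data, so df = 4 − 1 − 1 = 2.

2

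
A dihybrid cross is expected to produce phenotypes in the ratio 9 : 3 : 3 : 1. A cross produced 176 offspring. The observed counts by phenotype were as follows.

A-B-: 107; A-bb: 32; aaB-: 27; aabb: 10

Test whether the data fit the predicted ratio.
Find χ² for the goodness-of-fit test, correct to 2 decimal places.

Ratio total = 16. Expected counts: 176×9/16 = 99, 176×3/16 = 33, 176×3/16 = 33, 176×1/16 = 11.
χ² = (107−99)²/99 + (32−33)²/33 + (27−33)²/33 + (10−11)²/11
   = 0.646 + 0.030 + 1.091 + 0.091
Sum = 1.86

1.86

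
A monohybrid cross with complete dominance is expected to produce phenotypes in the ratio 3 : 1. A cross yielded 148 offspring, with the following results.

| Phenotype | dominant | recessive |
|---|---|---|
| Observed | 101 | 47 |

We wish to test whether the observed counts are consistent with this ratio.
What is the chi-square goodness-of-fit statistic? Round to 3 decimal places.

Ratio total = 4. Expected counts: 148×3/4 = 111, 148×1/4 = 37.
dominant: (101 − 111)²/111 = 100/111 = 0.9009
recessive: (47 − 37)²/37 = 100/37 = 2.7027
Sum = 3.604

3.604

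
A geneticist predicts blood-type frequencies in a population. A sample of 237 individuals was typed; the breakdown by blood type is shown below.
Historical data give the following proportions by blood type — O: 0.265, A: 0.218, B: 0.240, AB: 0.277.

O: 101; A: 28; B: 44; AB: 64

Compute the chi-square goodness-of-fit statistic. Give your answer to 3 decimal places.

37.027

Expected counts E_i = n·p_i: 237×0.265 = 62.805, 237×0.218 = 51.666, 237×0.240 = 56.88, 237×0.277 = 65.649.
cat         O        E   (O−E)²/E
O         101   62.805    23.2284
A          28   51.666    10.8404
B          44    56.88     2.9166
AB         64   65.649     0.0414
Sum = 37.027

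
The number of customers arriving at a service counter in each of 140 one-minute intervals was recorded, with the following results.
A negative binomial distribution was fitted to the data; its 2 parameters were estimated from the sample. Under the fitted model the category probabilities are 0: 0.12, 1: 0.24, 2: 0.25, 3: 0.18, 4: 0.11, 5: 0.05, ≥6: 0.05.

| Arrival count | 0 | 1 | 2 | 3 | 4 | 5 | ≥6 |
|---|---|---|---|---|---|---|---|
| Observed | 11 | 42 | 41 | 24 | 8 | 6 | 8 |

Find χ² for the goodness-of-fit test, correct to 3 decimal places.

9.030

Expected counts E_i = n·p_i: 140×0.12 = 16.8, 140×0.24 = 33.6, 140×0.25 = 35, 140×0.18 = 25.2, 140×0.11 = 15.4, 140×0.05 = 7, 140×0.05 = 7.
χ² = (11−16.8)²/16.8 + (42−33.6)²/33.6 + (41−35)²/35 + (24−25.2)²/25.2 + (8−15.4)²/15.4 + (6−7)²/7 + (8−7)²/7
   = 2.0024 + 2.1000 + 1.0286 + 0.0571 + 3.5558 + 0.1429 + 0.1429
Sum = 9.030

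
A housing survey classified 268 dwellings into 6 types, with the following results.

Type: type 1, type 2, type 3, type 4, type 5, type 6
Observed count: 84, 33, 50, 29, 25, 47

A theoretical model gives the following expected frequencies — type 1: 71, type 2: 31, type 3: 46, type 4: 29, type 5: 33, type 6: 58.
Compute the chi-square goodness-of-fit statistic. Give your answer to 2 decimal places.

cat         O        E   (O−E)²/E
type 1     84       71      2.380
type 2     33       31      0.129
type 3     50       46      0.348
type 4     29       29      0.000
type 5     25       33      1.939
type 6     47       58      2.086
Sum = 6.88

6.88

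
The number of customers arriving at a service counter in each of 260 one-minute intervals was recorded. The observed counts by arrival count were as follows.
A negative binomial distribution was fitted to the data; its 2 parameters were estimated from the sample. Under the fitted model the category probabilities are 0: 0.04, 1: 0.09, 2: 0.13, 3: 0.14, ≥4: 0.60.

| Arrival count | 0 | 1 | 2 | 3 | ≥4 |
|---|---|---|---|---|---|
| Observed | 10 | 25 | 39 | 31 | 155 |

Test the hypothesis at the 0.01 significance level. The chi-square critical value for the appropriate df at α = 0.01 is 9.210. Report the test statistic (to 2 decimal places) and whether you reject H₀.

1.73; do not reject

Expected counts E_i = n·p_i: 260×0.04 = 10.4, 260×0.09 = 23.4, 260×0.13 = 33.8, 260×0.14 = 36.4, 260×0.60 = 156.
0: (10 − 10.4)²/10.4 = 0.16/10.4 = 0.015
1: (25 − 23.4)²/23.4 = 2.56/23.4 = 0.109
2: (39 − 33.8)²/33.8 = 27.04/33.8 = 0.800
3: (31 − 36.4)²/36.4 = 29.16/36.4 = 0.801
≥4: (155 − 156)²/156 = 1/156 = 0.006
Sum = 1.73
df = 2. Since 1.73 < 9.210, we do not reject H₀.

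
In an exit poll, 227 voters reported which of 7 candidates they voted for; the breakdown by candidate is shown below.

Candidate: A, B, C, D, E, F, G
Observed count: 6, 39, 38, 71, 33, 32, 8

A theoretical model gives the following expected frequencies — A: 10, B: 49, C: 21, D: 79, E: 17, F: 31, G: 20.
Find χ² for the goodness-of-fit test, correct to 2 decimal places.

40.50

cat         O        E   (O−E)²/E
A           6       10      1.600
B          39       49      2.041
C          38       21     13.762
D          71       79      0.810
E          33       17     15.059
F          32       31      0.032
G           8       20      7.200
Sum = 40.50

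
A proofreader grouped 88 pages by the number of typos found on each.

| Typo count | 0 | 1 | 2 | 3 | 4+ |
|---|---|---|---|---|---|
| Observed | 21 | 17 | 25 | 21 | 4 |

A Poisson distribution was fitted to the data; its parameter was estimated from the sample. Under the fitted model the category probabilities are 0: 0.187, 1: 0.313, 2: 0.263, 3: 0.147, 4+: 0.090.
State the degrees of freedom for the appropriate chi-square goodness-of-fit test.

There are k = 5 categories and 1 parameter estimated from the data, so df = 5 − 1 − 1 = 3.

3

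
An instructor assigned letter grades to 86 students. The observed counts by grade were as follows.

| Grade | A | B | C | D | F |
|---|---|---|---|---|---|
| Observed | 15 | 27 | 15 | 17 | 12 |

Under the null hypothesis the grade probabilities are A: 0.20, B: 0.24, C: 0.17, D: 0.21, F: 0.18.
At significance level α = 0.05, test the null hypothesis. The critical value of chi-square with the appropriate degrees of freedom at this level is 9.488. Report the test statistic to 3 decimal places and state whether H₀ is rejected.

Expected counts E_i = n·p_i: 86×0.20 = 17.2, 86×0.24 = 20.64, 86×0.17 = 14.62, 86×0.21 = 18.06, 86×0.18 = 15.48.
cat         O        E   (O−E)²/E
A          15     17.2     0.2814
B          27    20.64     1.9598
C          15    14.62     0.0099
D          17    18.06     0.0622
F          12    15.48     0.7823
Sum = 3.096
df = 4. Since 3.096 < 9.488, we do not reject H₀.

3.096; do not reject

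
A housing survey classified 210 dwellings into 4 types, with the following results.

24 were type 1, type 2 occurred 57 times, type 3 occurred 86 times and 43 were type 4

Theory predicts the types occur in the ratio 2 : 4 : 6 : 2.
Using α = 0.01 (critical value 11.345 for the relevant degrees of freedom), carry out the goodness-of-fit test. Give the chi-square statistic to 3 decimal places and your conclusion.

7.161; do not reject

Ratio total = 14. Expected counts: 210×2/14 = 30, 210×4/14 = 60, 210×6/14 = 90, 210×2/14 = 30.
cat         O        E   (O−E)²/E
type 1     24       30     1.2000
type 2     57       60     0.1500
type 3     86       90     0.1778
type 4     43       30     5.6333
Sum = 7.161
df = 3. Since 7.161 < 11.345, we do not reject H₀.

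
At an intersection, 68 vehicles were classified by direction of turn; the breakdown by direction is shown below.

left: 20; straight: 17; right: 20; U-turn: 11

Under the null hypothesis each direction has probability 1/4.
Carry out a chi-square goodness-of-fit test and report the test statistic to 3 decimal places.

3.176

Expected count for each of the 4 categories: 68/4 = 17.
left: (20 − 17)²/17 = 9/17 = 0.5294
straight: (17 − 17)²/17 = 0/17 = 0.0000
right: (20 − 17)²/17 = 9/17 = 0.5294
U-turn: (11 − 17)²/17 = 36/17 = 2.1176
Sum = 3.176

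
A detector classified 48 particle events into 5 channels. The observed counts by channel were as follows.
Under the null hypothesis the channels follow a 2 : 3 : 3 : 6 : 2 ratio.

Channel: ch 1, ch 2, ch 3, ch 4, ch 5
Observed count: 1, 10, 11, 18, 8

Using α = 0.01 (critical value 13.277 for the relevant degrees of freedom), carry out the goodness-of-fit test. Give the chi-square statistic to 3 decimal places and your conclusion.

5.389; do not reject

Ratio total = 16. Expected counts: 48×2/16 = 6, 48×3/16 = 9, 48×3/16 = 9, 48×6/16 = 18, 48×2/16 = 6.
ch 1: (1 − 6)²/6 = 25/6 = 4.1667
ch 2: (10 − 9)²/9 = 1/9 = 0.1111
ch 3: (11 − 9)²/9 = 4/9 = 0.4444
ch 4: (18 − 18)²/18 = 0/18 = 0.0000
ch 5: (8 − 6)²/6 = 4/6 = 0.6667
Sum = 5.389
df = 4. Since 5.389 < 13.277, we do not reject H₀.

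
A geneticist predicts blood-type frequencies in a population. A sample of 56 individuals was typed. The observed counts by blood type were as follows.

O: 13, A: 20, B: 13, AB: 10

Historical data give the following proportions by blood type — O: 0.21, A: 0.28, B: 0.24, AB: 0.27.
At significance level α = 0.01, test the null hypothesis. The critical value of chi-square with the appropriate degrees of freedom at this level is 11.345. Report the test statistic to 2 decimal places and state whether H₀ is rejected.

3.07; do not reject

Expected counts E_i = n·p_i: 56×0.21 = 11.76, 56×0.28 = 15.68, 56×0.24 = 13.44, 56×0.27 = 15.12.
cat         O        E   (O−E)²/E
O          13    11.76      0.131
A          20    15.68      1.190
B          13    13.44      0.014
AB         10    15.12      1.734
Sum = 3.07
df = 3. Since 3.07 < 11.345, we do not reject H₀.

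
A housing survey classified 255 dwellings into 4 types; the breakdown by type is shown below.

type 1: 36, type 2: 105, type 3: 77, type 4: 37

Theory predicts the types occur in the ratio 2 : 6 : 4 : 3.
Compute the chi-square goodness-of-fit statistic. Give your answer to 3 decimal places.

5.240

Ratio total = 15. Expected counts: 255×2/15 = 34, 255×6/15 = 102, 255×4/15 = 68, 255×3/15 = 51.
cat         O        E   (O−E)²/E
type 1     36       34     0.1176
type 2    105      102     0.0882
type 3     77       68     1.1912
type 4     37       51     3.8431
Sum = 5.240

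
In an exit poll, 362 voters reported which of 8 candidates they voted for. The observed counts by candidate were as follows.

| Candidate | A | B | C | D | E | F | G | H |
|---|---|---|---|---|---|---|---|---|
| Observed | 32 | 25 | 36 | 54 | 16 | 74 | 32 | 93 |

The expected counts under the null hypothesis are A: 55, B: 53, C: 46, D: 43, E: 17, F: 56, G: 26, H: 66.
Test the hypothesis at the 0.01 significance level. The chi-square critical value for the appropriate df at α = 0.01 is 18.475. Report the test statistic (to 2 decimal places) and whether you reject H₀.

47.67; reject

A: (32 − 55)²/55 = 529/55 = 9.618
B: (25 − 53)²/53 = 784/53 = 14.792
C: (36 − 46)²/46 = 100/46 = 2.174
D: (54 − 43)²/43 = 121/43 = 2.814
E: (16 − 17)²/17 = 1/17 = 0.059
F: (74 − 56)²/56 = 324/56 = 5.786
G: (32 − 26)²/26 = 36/26 = 1.385
H: (93 − 66)²/66 = 729/66 = 11.045
Sum = 47.67
df = 7. Since 47.67 > 18.475, we reject H₀.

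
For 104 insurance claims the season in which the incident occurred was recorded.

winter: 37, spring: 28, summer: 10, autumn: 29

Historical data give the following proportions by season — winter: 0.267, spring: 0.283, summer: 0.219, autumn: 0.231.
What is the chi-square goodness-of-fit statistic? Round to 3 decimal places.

Expected counts E_i = n·p_i: 104×0.267 = 27.768, 104×0.283 = 29.432, 104×0.219 = 22.776, 104×0.231 = 24.024.
cat         O        E   (O−E)²/E
winter     37   27.768     3.0694
spring     28   29.432     0.0697
summer     10   22.776     7.1666
autumn     29   24.024     1.0307
Sum = 11.336

11.336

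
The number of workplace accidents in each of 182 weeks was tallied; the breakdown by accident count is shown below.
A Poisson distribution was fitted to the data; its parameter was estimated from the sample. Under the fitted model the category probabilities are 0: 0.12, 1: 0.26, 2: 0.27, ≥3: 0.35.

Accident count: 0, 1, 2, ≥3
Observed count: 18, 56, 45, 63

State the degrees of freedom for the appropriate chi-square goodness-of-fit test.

There are k = 4 categories and 1 parameter estimated from the data, so df = 4 − 1 − 1 = 2.

2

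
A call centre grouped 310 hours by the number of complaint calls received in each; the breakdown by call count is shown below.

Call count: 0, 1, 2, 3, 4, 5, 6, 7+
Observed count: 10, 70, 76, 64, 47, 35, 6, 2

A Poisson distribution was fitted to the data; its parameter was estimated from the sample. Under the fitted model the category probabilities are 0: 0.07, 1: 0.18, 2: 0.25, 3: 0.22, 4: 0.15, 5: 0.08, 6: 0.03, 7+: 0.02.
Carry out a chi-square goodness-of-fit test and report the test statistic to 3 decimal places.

18.426

Expected counts E_i = n·p_i: 310×0.07 = 21.7, 310×0.18 = 55.8, 310×0.25 = 77.5, 310×0.22 = 68.2, 310×0.15 = 46.5, 310×0.08 = 24.8, 310×0.03 = 9.3, 310×0.02 = 6.2.
cat         O        E   (O−E)²/E
0          10     21.7     6.3083
1          70     55.8     3.6136
2          76     77.5     0.0290
3          64     68.2     0.2587
4          47     46.5     0.0054
5          35     24.8     4.1952
6           6      9.3     1.1710
7+          2      6.2     2.8452
Sum = 18.426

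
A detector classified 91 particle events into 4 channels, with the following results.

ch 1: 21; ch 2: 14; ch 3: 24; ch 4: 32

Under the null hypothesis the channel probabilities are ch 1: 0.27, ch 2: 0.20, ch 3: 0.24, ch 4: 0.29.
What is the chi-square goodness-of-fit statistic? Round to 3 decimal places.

2.894

Expected counts E_i = n·p_i: 91×0.27 = 24.57, 91×0.20 = 18.2, 91×0.24 = 21.84, 91×0.29 = 26.39.
cat         O        E   (O−E)²/E
ch 1       21    24.57     0.5187
ch 2       14     18.2     0.9692
ch 3       24    21.84     0.2136
ch 4       32    26.39     1.1926
Sum = 2.894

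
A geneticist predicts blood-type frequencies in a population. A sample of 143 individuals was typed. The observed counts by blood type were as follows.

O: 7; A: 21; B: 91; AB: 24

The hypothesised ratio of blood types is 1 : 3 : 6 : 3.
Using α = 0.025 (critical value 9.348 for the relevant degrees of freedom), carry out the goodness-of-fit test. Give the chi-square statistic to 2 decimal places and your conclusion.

Ratio total = 13. Expected counts: 143×1/13 = 11, 143×3/13 = 33, 143×6/13 = 66, 143×3/13 = 33.
cat         O        E   (O−E)²/E
O           7       11      1.455
A          21       33      4.364
B          91       66      9.470
AB         24       33      2.455
Sum = 17.74
df = 3. Since 17.74 > 9.348, we reject H₀.

17.74; reject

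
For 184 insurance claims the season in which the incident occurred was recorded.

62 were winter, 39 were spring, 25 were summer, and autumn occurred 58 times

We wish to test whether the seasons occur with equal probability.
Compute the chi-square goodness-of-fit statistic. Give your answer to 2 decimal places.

Under H₀ each category has probability 1/4, so each expected count is 184/4 = 46.
χ² = (62−46)²/46 + (39−46)²/46 + (25−46)²/46 + (58−46)²/46
   = 5.565 + 1.065 + 9.587 + 3.130
Sum = 19.35

19.35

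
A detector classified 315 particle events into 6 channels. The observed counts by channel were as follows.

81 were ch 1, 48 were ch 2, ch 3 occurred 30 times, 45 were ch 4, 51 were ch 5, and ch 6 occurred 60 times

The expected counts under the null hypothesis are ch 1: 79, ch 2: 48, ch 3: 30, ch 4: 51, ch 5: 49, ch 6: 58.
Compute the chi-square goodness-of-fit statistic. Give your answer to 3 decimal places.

0.907

χ² = (81−79)²/79 + (48−48)²/48 + (30−30)²/30 + (45−51)²/51 + (51−49)²/49 + (60−58)²/58
   = 0.0506 + 0.0000 + 0.0000 + 0.7059 + 0.0816 + 0.0690
Sum = 0.907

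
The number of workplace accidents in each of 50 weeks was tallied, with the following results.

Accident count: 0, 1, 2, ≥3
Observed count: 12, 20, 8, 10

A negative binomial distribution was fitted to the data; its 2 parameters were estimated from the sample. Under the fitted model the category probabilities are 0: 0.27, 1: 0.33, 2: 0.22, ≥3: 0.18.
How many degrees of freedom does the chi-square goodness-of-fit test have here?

1

There are k = 4 categories and 2 parameters estimated from the data, so df = 4 − 1 − 2 = 1.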